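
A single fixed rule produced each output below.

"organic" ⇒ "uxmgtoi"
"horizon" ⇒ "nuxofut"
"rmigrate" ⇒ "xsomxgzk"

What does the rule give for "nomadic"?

tusgjoi

The pattern: shift every letter 6 places forward in the alphabet (wrapping around).
For "nomadic" the result is "tusgjoi".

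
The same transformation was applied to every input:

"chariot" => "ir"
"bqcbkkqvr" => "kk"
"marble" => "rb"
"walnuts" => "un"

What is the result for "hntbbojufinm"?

oj

The rule is to take characters alternately from the front and the back (1st, last, 2nd, 2nd-last, ...), then keep only the last 2 characters.
"hntbbojufinm" → "oj".
(Check on "walnuts": → "wsatlun" → "un" ✓)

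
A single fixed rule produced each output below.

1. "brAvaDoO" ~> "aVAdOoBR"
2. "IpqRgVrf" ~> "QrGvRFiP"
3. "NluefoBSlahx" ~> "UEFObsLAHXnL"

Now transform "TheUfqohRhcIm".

EuFQOHrHCiMtH

Rule — flip the case of every letter, then move the first 2 characters to the end (rotate left by 2).
On "TheUfqohRhcIm" that produces "EuFQOHrHCiMtH".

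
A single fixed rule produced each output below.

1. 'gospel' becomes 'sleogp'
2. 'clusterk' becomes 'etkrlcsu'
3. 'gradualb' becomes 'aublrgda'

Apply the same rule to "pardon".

rnoapd

Looking at the pairs, the operation is to swap each adjacent pair of characters (1↔2, 3↔4, ...), then swap the front and back halves of the string.
On "pardon": the first step gives "apdrno", and the second then gives "rnoapd".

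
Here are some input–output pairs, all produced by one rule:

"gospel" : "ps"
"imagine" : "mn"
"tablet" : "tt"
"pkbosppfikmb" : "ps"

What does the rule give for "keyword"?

wy

Looking at the pairs, the operation is to sort the characters into alphabetical order, then keep only the last 2 characters.
Working it through for "keyword": intermediate "dekorwy", final "wy".
(Check on "gospel": → "eglops" → "ps" ✓)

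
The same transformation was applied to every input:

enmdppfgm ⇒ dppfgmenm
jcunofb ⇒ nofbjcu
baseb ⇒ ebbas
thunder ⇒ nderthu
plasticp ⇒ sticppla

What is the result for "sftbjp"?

Looking at the pairs, the operation is to move the first 3 characters to the end (rotate left by 3).
Doing the same to "sftbjp": "bjpsft".

bjpsft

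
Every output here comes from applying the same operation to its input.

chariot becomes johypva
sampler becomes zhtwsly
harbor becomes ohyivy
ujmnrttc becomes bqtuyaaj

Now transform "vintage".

cpuahnl

In each case the input is transformed by: shift every letter 7 places forward in the alphabet (wrapping around).
So "vintage" becomes "cpuahnl".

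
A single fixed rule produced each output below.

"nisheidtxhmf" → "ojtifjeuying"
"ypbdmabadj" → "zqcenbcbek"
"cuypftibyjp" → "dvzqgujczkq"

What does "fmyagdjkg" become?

gnzbheklh

In each case the input is transformed by: shift every letter 1 place forward in the alphabet (wrapping around).
For "fmyagdjkg" the result is "gnzbheklh".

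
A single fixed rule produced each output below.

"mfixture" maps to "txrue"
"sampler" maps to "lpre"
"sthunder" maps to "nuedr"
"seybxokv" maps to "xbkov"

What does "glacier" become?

The pattern: delete the first 3 characters, then swap each adjacent pair of characters (1↔2, 3↔4, ...).
On "glacier" that produces "icre".

icre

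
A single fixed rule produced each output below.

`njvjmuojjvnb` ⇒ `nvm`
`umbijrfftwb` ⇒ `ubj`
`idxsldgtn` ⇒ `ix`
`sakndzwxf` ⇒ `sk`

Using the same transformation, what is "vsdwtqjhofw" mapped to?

Looking at the pairs, the operation is to keep every other character starting from the first (positions 1st, 3rd, 5th, ...), then delete the last 3 characters.
On "vsdwtqjhofw": the first step gives "vdtjow", and the second then gives "vdt".

vdt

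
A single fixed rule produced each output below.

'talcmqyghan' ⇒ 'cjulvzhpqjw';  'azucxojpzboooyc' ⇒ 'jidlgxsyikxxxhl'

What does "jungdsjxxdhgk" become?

The rule is to shift every letter 9 places forward in the alphabet (wrapping around).
"jungdsjxxdhgk" → "sdwpmbsggmqpt".

sdwpmbsggmqpt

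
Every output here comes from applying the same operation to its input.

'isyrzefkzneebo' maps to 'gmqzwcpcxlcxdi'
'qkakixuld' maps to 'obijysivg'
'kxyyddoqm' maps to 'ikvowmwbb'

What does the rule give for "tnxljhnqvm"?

In each case the input is transformed by: shift every letter 2 places backward in the alphabet (wrapping around), then take characters alternately from the front and the back (1st, last, 2nd, 2nd-last, ...).
Working it through for "tnxljhnqvm": intermediate "rlvjhflotk", final "rkltvojlhf".
(Check on "isyrzefkzneebo": → "gqwpxcdixlcczm" → "gmqzwcpcxlcxdi" ✓)

rkltvojlhf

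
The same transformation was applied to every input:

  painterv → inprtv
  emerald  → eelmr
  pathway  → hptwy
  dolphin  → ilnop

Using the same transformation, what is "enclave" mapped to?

Looking at the pairs, the operation is to sort the characters into alphabetical order, then delete the first 2 characters.
Applying both steps to "enclave": "aceelnv", then "eelnv".

eelnv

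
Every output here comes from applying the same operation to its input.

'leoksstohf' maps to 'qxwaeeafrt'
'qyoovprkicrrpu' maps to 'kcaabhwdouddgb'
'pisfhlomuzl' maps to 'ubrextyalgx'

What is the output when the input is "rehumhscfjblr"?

qdgttyoevrxnd

Each output is the input with this applied: shift every letter 12 places forward in the alphabet (wrapping around), then swap each adjacent pair of characters (1↔2, 3↔4, ...).
Starting from "rehumhscfjblr": after the first operation, "dqtgyteorvnxd"; after the second, "qdgttyoevrxnd".
(Check on "leoksstohf": → "xqaweefatr" → "qxwaeeafrt" ✓)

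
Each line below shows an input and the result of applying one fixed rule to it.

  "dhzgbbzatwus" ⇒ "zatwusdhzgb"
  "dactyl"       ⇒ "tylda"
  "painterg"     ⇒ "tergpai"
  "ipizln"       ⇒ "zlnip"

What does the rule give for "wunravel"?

Each output is the input with this applied: swap the front and back halves of the string, then delete the last character.
Starting from "wunravel": after the first operation, "avelwunr"; after the second, "avelwun".

avelwun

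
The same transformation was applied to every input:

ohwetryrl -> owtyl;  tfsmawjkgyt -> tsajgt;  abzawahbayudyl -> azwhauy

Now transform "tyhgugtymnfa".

What's happening: keep every other character starting from the first (positions 1st, 3rd, 5th, ...).
For "tyhgugtymnfa" the result is "thutmf".

thutmf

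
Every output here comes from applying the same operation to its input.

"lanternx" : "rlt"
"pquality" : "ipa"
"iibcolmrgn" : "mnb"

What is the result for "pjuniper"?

What's happening: swap the front and back halves of the string, then keep one character in every 3, starting at position 2 (positions 2nd, 5th, 8th, ...).
For "pjuniper", step one produces "iperpjun"; step two turns that into "ppn".

ppn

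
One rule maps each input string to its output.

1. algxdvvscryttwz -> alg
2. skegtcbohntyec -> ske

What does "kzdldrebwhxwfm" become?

Looking at the pairs, the operation is to keep only the first 3 characters.
On "kzdldrebwhxwfm" that produces "kzd".

kzd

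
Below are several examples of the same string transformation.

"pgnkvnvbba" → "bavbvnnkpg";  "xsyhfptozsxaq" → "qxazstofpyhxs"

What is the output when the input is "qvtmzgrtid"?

In each case the input is transformed by: swap each adjacent pair of characters (1↔2, 3↔4, ...), then reverse the string.
"qvtmzgrtid" → "vqmtgztrdi" → "idrtzgtmqv".

idrtzgtmqv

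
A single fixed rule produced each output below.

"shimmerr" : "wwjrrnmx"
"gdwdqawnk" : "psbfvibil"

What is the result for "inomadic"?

hnifrtsn

What's happening: reverse the string, then shift every letter 5 places forward in the alphabet (wrapping around).
"inomadic" → "cidamoni" → "hnifrtsn".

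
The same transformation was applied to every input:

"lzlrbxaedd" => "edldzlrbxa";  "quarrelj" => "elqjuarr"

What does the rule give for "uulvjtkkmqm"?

mqumulvjtkk

In each case the input is transformed by: swap the first and last characters, then move the last 3 characters to the front (rotate right by 3).
Starting from "uulvjtkkmqm": after the first operation, "mulvjtkkmqu"; after the second, "mqumulvjtkk".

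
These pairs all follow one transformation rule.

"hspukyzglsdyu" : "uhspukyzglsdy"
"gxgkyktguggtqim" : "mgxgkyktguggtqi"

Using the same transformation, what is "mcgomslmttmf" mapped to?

Rule — move the last character to the front.
Doing the same to "mcgomslmttmf": "fmcgomslmttm".

fmcgomslmttm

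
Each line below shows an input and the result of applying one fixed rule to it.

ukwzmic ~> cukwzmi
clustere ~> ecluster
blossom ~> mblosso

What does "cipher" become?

Looking at the pairs, the operation is to move the last character to the front.
On "cipher" that produces "rciphe".

rciphe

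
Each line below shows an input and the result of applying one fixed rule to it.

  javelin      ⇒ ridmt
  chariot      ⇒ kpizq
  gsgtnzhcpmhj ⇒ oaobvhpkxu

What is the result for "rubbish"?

The rule is to delete the last 2 characters, then shift every letter 8 places forward in the alphabet (wrapping around).
Applying both steps to "rubbish": "rubbi", then "zcjjq".

zcjjq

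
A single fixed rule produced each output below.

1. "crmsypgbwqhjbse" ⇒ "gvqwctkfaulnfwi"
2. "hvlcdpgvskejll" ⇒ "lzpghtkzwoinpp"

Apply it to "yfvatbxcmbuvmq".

Rule — shift every letter 4 places forward in the alphabet (wrapping around).
So "yfvatbxcmbuvmq" becomes "cjzexfbgqfyzqu".

cjzexfbgqfyzqu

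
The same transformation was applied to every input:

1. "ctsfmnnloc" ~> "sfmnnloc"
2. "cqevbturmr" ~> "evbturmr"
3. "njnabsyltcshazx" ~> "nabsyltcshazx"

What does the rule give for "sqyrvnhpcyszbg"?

yrvnhpcyszbg

In each case the input is transformed by: delete the first 2 characters.
For "sqyrvnhpcyszbg" the result is "yrvnhpcyszbg".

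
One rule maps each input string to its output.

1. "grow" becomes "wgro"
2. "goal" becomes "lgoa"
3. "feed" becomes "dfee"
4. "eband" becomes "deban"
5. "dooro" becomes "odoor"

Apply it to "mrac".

Rule — move the last character to the front.
Doing the same to "mrac": "cmra".

cmra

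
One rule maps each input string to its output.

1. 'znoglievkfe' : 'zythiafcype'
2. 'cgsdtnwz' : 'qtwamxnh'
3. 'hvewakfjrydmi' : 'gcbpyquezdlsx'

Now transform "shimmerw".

Looking at the pairs, the operation is to shift every letter 6 places backward in the alphabet (wrapping around), then move the last 2 characters to the front (rotate right by 2).
Starting from "shimmerw": after the first operation, "mbcggylq"; after the second, "lqmbcggy".

lqmbcggy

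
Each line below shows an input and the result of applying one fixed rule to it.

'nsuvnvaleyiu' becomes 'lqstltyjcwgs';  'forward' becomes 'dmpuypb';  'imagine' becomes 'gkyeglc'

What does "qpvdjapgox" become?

Looking at the pairs, the operation is to shift every letter 2 places backward in the alphabet (wrapping around).
For "qpvdjapgox" the result is "ontbhynemv".

ontbhynemv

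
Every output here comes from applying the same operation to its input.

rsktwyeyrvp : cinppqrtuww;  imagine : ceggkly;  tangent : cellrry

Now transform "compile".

acgjkmn

Each output is the input with this applied: shift every letter 2 places backward in the alphabet (wrapping around), then sort the characters into alphabetical order.
Applying that to "compile" gives "acgjkmn".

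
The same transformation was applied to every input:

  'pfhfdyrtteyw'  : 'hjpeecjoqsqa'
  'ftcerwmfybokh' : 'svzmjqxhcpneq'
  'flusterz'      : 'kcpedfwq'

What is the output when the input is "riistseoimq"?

bxtzpdedttc

Each output is the input with this applied: shift every letter 11 places forward in the alphabet (wrapping around), then reverse the string.
On "riistseoimq" that produces "bxtzpdedttc".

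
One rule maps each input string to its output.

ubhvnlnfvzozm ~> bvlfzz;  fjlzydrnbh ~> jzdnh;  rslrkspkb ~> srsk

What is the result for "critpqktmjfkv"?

rtqtjk

Rule — keep every other character starting from the second (positions 2nd, 4th, 6th, ...).
Applying that to "critpqktmjfkv" gives "rtqtjk".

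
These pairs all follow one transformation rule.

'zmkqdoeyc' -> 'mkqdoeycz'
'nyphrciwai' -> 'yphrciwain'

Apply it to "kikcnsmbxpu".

Each output is the input with this applied: move the first character to the end.
On "kikcnsmbxpu" that produces "ikcnsmbxpuk".

ikcnsmbxpuk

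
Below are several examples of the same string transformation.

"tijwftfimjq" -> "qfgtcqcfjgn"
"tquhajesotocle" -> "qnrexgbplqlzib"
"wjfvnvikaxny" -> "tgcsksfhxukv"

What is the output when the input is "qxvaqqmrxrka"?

nusxnnjouohx

The transformation: shift every letter 3 places backward in the alphabet (wrapping around).
Applying that to "qxvaqqmrxrka" gives "nusxnnjouohx".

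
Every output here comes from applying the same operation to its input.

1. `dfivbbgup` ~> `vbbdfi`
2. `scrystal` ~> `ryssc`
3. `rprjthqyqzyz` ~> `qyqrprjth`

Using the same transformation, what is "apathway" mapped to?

athap

In each case the input is transformed by: delete the last 3 characters, then move the last 3 characters to the front (rotate right by 3).
For "apathway", step one produces "apath"; step two turns that into "athap".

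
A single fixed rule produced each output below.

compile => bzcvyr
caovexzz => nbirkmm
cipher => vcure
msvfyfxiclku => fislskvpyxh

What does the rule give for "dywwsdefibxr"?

ljjfqrsvoke

Each output is the input with this applied: delete the first character, then shift every letter 13 places forward in the alphabet (wrapping around) — i.e. ROT13.
Working it through for "dywwsdefibxr": intermediate "ywwsdefibxr", final "ljjfqrsvoke".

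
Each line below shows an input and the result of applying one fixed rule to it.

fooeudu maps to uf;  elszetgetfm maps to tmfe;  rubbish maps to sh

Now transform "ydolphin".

pld

The transformation: sort the characters into reverse alphabetical order, then keep one character in every 3, starting at position 2 (positions 2nd, 5th, 8th, ...).
Working it through for "ydolphin": intermediate "yponlihd", final "pld".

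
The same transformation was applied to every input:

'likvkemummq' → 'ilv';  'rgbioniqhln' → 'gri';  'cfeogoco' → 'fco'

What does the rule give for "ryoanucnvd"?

yra

Each output is the input with this applied: swap each adjacent pair of characters (1↔2, 3↔4, ...), then keep only the first 3 characters.
Working it through for "ryoanucnvd": intermediate "yraounncdv", final "yra".
(Check on "cfeogoco": → "fcoeogoc" → "fco" ✓)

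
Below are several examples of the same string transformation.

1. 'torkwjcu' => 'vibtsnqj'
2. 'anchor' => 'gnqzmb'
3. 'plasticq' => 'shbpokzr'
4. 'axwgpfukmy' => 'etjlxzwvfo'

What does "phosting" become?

shmfognr

Rule — swap the front and back halves of the string, then shift every letter 1 place backward in the alphabet (wrapping around).
For "phosting", step one produces "tingphos"; step two turns that into "shmfognr".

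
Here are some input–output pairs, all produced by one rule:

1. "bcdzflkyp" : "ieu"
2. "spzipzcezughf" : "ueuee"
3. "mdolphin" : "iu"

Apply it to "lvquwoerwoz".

The pattern: shift every letter 5 places forward in the alphabet (wrapping around), then keep only the vowels.
Applying that to "lvquwoerwoz" gives "ae".

ae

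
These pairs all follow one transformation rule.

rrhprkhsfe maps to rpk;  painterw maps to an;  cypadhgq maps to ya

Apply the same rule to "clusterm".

Each output is the input with this applied: keep every other character starting from the second (positions 2nd, 4th, 6th, ...), then delete the last 2 characters.
"clusterm" → "lsem" → "ls".

ls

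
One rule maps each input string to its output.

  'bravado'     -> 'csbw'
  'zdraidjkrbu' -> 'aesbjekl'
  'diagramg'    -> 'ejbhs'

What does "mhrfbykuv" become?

nisgcz

Each output is the input with this applied: delete the last 3 characters, then shift every letter 1 place forward in the alphabet (wrapping around).
For "mhrfbykuv", step one produces "mhrfby"; step two turns that into "nisgcz".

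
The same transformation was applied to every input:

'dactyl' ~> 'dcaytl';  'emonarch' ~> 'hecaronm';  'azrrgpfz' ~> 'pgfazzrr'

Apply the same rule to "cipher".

hecrpi

Rule — sort the characters into reverse alphabetical order, then swap the front and back halves of the string.
"cipher" → "rpihec" → "hecrpi".
(Check on "azrrgpfz": → "zzrrpgfa" → "pgfazzrr" ✓)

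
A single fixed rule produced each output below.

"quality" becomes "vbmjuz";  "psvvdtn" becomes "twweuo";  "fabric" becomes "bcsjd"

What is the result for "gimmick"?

jnnjdl

Looking at the pairs, the operation is to delete the first character, then shift every letter 1 place forward in the alphabet (wrapping around).
For "gimmick" the result is "jnnjdl".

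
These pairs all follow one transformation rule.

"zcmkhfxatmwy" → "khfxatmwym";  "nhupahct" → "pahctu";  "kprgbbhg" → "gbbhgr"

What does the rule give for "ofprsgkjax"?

What's happening: delete the first 2 characters, then move the first character to the end.
"ofprsgkjax" → "prsgkjax" → "rsgkjaxp".

rsgkjaxp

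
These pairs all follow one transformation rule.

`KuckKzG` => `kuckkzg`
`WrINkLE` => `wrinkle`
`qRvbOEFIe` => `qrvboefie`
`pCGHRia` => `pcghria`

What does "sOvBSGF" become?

sovbsgf

Each output is the input with this applied: convert every letter to lowercase.
For "sOvBSGF" the result is "sovbsgf".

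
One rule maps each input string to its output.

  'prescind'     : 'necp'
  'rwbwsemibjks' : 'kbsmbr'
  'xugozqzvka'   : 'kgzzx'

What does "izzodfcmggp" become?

pzdcgi

The transformation: keep every other character starting from the first (positions 1st, 3rd, 5th, ...), then swap the first and last characters.
Applying both steps to "izzodfcmggp": "izdcgp", then "pzdcgi".
(Check on "prescind": → "pecn" → "necp" ✓)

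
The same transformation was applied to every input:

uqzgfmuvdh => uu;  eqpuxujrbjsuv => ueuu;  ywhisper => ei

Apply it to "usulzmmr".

Each output is the input with this applied: move the last 3 characters to the front (rotate right by 3), then keep only the vowels.
Starting from "usulzmmr": after the first operation, "mmrusulz"; after the second, "uu".

uu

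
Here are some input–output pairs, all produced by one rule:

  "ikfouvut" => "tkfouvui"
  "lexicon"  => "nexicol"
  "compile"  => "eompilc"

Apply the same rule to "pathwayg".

Rule — swap the first and last characters.
So "pathwayg" becomes "gathwayp".

gathwayp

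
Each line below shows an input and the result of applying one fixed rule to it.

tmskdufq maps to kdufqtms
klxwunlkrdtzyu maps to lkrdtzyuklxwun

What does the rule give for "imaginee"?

gineeima

The transformation: move the last character to the front, then swap the front and back halves of the string.
Working it through for "imaginee": intermediate "eimagine", final "gineeima".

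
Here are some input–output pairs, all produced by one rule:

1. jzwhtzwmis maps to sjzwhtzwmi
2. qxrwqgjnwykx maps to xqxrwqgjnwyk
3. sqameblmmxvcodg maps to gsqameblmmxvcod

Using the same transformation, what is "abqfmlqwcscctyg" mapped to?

gabqfmlqwcsccty

What's happening: move the last character to the front.
"abqfmlqwcscctyg" → "gabqfmlqwcsccty".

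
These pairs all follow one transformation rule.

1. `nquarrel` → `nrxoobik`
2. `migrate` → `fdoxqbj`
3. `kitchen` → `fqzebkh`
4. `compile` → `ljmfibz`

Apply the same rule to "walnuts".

Looking at the pairs, the operation is to move the first character to the end, then shift every letter 3 places backward in the alphabet (wrapping around).
Starting from "walnuts": after the first operation, "alnutsw"; after the second, "xikrqpt".

xikrqpt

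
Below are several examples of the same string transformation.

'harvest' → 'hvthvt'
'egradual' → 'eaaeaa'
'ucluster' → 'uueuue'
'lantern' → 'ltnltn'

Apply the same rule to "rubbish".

What's happening: keep one character in every 3, starting at position 1 (positions 1st, 4th, 7th, ...), then write the whole string twice.
"rubbish" → "rbhrbh".

rbhrbh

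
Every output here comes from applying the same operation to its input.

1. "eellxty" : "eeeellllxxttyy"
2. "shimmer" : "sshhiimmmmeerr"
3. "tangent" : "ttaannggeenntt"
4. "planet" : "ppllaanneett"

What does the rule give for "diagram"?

In each case the input is transformed by: double every character.
Doing the same to "diagram": "ddiiaaggrraamm".

ddiiaaggrraamm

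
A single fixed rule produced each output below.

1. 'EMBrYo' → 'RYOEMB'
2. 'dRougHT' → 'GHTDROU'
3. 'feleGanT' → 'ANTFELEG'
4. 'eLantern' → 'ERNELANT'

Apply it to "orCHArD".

Each output is the input with this applied: move the last 3 characters to the front (rotate right by 3), then convert every letter to uppercase.
Applying that to "orCHArD" gives "ARDORCH".
(Check on "EMBrYo": → "rYoEMB" → "RYOEMB" ✓)

ARDORCH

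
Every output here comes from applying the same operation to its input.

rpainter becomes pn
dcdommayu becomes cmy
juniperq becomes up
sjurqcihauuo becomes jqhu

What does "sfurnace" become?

What's happening: delete the last character, then keep one character in every 3, starting at position 2 (positions 2nd, 5th, 8th, ...).
Working it through for "sfurnace": intermediate "sfurnac", final "fn".
(Check on "juniperq": → "juniper" → "up" ✓)

fn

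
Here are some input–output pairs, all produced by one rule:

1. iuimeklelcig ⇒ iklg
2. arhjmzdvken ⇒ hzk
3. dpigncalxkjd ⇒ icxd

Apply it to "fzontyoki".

The pattern: keep one character in every 3, starting at position 3 (positions 3rd, 6th, 9th, ...).
Applying that to "fzontyoki" gives "oyi".

oyi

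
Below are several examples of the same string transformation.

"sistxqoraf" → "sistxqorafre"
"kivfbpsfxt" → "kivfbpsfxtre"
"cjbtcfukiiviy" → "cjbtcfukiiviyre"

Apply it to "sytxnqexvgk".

sytxnqexvgkre

The pattern: append "re".
"sytxnqexvgk" → "sytxnqexvgkre".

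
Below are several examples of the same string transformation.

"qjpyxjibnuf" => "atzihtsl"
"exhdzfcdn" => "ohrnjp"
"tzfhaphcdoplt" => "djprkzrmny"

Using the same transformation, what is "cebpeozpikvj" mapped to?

molzoyjzs

The pattern: delete the last 3 characters, then shift every letter 10 places forward in the alphabet (wrapping around).
On "cebpeozpikvj": the first step gives "cebpeozpi", and the second then gives "molzoyjzs".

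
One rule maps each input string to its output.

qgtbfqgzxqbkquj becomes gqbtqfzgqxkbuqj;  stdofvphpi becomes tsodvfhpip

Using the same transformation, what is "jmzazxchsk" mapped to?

The transformation: swap each adjacent pair of characters (1↔2, 3↔4, ...).
For "jmzazxchsk" the result is "mjazxzhcks".

mjazxzhcks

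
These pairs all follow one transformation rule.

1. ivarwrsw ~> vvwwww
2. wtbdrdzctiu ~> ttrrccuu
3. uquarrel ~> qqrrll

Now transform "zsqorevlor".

ssrrll

In each case the input is transformed by: keep one character in every 3, starting at position 2 (positions 2nd, 5th, 8th, ...), then double every character.
"zsqorevlor" → "srl" → "ssrrll".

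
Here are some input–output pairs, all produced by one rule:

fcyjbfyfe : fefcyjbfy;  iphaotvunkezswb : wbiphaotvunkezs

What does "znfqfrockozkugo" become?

goznfqfrockozku

The pattern: move the last 2 characters to the front (rotate right by 2).
Doing the same to "znfqfrockozkugo": "goznfqfrockozku".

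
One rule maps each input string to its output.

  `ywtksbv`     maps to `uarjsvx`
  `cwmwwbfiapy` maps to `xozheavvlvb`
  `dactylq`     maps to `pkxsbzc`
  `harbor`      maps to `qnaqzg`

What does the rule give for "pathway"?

xzvgszo

In each case the input is transformed by: reverse the string, then shift every letter 1 place backward in the alphabet (wrapping around).
Working it through for "pathway": intermediate "yawhtap", final "xzvgszo".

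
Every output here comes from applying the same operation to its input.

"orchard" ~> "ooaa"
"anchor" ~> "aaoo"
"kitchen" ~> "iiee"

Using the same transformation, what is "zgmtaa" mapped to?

Rule — double every character, then keep only the vowels.
Working it through for "zgmtaa": intermediate "zzggmmttaaaa", final "aaaa".

aaaa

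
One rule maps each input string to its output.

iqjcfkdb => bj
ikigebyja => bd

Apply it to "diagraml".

wb

The transformation: shift every letter 7 places backward in the alphabet (wrapping around), then keep only the first 2 characters.
Working it through for "diagraml": intermediate "wbtzktfe", final "wb".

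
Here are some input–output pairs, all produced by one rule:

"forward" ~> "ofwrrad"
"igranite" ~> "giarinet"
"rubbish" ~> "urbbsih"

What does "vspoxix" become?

svopixx

Rule — swap each adjacent pair of characters (1↔2, 3↔4, ...).
So "vspoxix" becomes "svopixx".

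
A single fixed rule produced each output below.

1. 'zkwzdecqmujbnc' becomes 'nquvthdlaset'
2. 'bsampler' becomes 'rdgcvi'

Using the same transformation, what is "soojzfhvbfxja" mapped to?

In each case the input is transformed by: shift every letter 9 places backward in the alphabet (wrapping around), then delete the first 2 characters.
Starting from "soojzfhvbfxja": after the first operation, "jffaqwymswoar"; after the second, "faqwymswoar".

faqwymswoar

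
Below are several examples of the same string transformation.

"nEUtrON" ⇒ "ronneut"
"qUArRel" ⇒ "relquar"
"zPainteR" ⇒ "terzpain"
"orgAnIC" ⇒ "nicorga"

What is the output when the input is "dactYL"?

The pattern: move the last 3 characters to the front (rotate right by 3), then convert every letter to lowercase.
Starting from "dactYL": after the first operation, "tYLdac"; after the second, "tyldac".

tyldac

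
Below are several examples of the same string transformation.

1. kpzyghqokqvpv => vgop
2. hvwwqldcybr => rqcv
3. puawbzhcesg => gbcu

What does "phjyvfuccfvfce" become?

evcvh

Looking at the pairs, the operation is to keep one character in every 3, starting at position 2 (positions 2nd, 5th, 8th, ...), then swap the first and last characters.
Starting from "phjyvfuccfvfce": after the first operation, "hvcve"; after the second, "evcvh".
(Check on "puawbzhcesg": → "ubcg" → "gbcu" ✓)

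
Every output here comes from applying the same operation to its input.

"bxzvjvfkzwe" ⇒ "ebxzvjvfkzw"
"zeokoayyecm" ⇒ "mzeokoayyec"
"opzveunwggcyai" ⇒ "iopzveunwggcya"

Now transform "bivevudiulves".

sbivevudiulve

In each case the input is transformed by: move the last character to the front.
Applying that to "bivevudiulves" gives "sbivevudiulve".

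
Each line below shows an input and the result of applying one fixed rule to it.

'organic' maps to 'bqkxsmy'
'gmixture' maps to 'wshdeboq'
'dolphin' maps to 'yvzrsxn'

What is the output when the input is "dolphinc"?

yvzrsxmn

Looking at the pairs, the operation is to move the first character to the end, then shift every letter 10 places forward in the alphabet (wrapping around).
Applying both steps to "dolphinc": "olphincd", then "yvzrsxmn".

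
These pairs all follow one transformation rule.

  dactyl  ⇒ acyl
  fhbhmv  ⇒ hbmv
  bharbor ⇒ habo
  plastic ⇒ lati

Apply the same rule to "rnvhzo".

nvzo

The pattern: double every character, then keep one character in every 3, starting at position 3 (positions 3rd, 6th, 9th, ...).
"rnvhzo" → "rrnnvvhhzzoo" → "nvzo".
(Check on "bharbor": → "bbhhaarrbboorr" → "habo" ✓)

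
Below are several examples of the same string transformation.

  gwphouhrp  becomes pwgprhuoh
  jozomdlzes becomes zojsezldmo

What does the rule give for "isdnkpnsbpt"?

dsitpbsnpkn

Looking at the pairs, the operation is to move the first 3 characters to the end (rotate left by 3), then reverse the string.
"isdnkpnsbpt" → "nkpnsbptisd" → "dsitpbsnpkn".
(Check on "jozomdlzes": → "omdlzesjoz" → "zojsezldmo" ✓)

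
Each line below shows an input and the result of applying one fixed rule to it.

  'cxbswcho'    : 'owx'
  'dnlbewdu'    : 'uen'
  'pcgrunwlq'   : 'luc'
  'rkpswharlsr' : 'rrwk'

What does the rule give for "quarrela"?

aru

The transformation: keep one character in every 3, starting at position 2 (positions 2nd, 5th, 8th, ...), then reverse the string.
So "quarrela" becomes "aru".
(Check on "cxbswcho": → "xwo" → "owx" ✓)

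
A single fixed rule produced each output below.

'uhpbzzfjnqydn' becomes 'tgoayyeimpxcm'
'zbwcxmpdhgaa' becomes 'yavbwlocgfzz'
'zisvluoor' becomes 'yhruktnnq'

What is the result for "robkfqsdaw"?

The transformation: shift every letter 1 place backward in the alphabet (wrapping around).
"robkfqsdaw" → "qnajeprczv".

qnajeprczv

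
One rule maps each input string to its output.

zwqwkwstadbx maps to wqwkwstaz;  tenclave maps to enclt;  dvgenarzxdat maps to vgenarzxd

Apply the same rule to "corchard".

orchc

In each case the input is transformed by: delete the last 3 characters, then move the first character to the end.
Starting from "corchard": after the first operation, "corch"; after the second, "orchc".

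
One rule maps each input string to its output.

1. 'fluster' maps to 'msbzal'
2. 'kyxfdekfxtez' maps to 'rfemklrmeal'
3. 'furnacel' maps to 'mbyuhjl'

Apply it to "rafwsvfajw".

Each output is the input with this applied: shift every letter 7 places forward in the alphabet (wrapping around), then delete the last character.
For "rafwsvfajw" the result is "yhmdzcmhq".
(Check on "furnacel": → "mbyuhjls" → "mbyuhjl" ✓)

yhmdzcmhq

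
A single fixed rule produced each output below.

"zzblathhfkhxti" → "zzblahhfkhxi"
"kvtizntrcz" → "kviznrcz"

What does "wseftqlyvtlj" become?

The rule is to remove every "t".
Applying that to "wseftqlyvtlj" gives "wsefqlyvlj".

wsefqlyvlj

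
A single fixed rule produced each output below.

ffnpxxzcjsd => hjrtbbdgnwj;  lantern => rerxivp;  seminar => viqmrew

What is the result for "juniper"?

The pattern: shift every letter 4 places forward in the alphabet (wrapping around), then swap the first and last characters.
Applying both steps to "juniper": "nyrmtiv", then "vyrmtin".
(Check on "lantern": → "perxivr" → "rerxivp" ✓)

vyrmtin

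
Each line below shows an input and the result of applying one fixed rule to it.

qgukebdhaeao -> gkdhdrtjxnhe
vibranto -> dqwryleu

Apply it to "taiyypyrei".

What's happening: swap the front and back halves of the string, then shift every letter 3 places forward in the alphabet (wrapping around).
On "taiyypyrei": the first step gives "pyreitaiyy", and the second then gives "sbuhlwdlbb".

sbuhlwdlbb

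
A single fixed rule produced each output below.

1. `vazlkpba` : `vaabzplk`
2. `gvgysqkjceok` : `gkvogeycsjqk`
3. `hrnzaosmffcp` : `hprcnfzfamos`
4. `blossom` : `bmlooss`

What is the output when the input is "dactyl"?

Looking at the pairs, the operation is to take characters alternately from the front and the back (1st, last, 2nd, 2nd-last, ...).
Doing the same to "dactyl": "dlayct".

dlayct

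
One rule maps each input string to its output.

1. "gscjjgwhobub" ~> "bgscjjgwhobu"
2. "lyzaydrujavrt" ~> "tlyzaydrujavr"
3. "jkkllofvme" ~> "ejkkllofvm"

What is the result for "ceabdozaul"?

lceabdozau

In each case the input is transformed by: move the last character to the front.
Applying that to "ceabdozaul" gives "lceabdozau".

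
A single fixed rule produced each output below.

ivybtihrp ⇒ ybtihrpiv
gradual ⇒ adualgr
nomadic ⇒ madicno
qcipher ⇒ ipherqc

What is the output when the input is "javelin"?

What's happening: move the first 2 characters to the end (rotate left by 2).
"javelin" → "velinja".

velinja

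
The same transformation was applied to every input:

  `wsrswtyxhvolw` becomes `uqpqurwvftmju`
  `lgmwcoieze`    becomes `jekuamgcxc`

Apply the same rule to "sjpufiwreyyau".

qhnsdgupcwwys

Each output is the input with this applied: shift every letter 2 places backward in the alphabet (wrapping around).
For "sjpufiwreyyau" the result is "qhnsdgupcwwys".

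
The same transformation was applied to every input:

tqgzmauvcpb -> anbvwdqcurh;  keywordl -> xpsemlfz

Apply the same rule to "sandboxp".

ecpyqtbo

Each output is the input with this applied: move the first 3 characters to the end (rotate left by 3), then shift every letter 1 place forward in the alphabet (wrapping around).
Starting from "sandboxp": after the first operation, "dboxpsan"; after the second, "ecpyqtbo".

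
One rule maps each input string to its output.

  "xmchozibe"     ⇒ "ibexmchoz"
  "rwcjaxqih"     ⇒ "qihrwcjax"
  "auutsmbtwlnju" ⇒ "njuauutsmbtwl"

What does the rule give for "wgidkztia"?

Each output is the input with this applied: move the last 3 characters to the front (rotate right by 3).
On "wgidkztia" that produces "tiawgidkz".

tiawgidkz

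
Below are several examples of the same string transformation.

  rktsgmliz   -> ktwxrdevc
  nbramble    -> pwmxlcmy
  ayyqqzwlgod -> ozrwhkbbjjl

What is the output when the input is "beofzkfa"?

lqvkqzpm

Rule — reverse the string, then shift every letter 11 places forward in the alphabet (wrapping around).
Applying both steps to "beofzkfa": "afkzfoeb", then "lqvkqzpm".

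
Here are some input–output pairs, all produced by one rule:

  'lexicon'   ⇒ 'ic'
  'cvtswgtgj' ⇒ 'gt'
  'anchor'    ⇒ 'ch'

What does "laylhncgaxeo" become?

ax

The rule is to move the last 2 characters to the front (rotate right by 2), then keep only the last 2 characters.
For "laylhncgaxeo", step one produces "eolaylhncgax"; step two turns that into "ax".
(Check on "anchor": → "oranch" → "ch" ✓)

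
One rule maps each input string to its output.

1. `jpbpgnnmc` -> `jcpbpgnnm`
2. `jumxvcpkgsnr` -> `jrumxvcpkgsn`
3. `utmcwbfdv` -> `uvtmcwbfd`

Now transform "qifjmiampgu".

quifjmiampg

Rule — swap the first and last characters, then move the last character to the front.
Starting from "qifjmiampgu": after the first operation, "uifjmiampgq"; after the second, "quifjmiampg".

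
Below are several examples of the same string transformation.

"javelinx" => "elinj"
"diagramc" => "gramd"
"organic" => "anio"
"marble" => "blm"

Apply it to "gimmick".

micg

Each output is the input with this applied: swap the first and last characters, then delete the first 3 characters.
For "gimmick", step one produces "kimmicg"; step two turns that into "micg".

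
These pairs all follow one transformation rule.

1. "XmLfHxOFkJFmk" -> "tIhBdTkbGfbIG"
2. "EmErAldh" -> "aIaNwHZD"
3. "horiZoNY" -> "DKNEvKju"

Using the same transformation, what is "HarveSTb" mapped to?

Each output is the input with this applied: shift every letter 4 places backward in the alphabet (wrapping around), then flip the case of every letter.
"HarveSTb" → "dWNRAopX".

dWNRAopX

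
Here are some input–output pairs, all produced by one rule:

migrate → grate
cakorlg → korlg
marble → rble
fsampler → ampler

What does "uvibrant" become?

What's happening: delete the first 2 characters.
"uvibrant" → "ibrant".

ibrant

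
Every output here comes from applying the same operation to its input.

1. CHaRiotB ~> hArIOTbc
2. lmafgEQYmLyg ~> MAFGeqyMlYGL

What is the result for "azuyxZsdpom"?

ZUYXzSDPOMA

In each case the input is transformed by: flip the case of every letter, then move the first character to the end.
For "azuyxZsdpom", step one produces "AZUYXzSDPOM"; step two turns that into "ZUYXzSDPOMA".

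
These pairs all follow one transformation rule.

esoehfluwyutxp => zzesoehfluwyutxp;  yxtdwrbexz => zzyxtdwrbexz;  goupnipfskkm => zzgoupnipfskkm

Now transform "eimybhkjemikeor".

What's happening: prepend "zz".
"eimybhkjemikeor" → "zzeimybhkjemikeor".

zzeimybhkjemikeor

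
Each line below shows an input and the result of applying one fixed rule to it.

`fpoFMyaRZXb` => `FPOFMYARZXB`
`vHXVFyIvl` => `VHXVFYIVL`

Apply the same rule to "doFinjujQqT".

DOFINJUJQQT

Each output is the input with this applied: convert every letter to uppercase.
"doFinjujQqT" → "DOFINJUJQQT".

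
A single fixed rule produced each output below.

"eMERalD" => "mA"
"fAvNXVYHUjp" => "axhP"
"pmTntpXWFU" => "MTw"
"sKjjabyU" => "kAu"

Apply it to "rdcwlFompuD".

In each case the input is transformed by: keep one character in every 3, starting at position 2 (positions 2nd, 5th, 8th, ...), then flip the case of every letter.
Doing the same to "rdcwlFompuD": "DLMd".

DLMd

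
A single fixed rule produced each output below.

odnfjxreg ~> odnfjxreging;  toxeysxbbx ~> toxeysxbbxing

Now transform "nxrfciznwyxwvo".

The transformation: append "ing".
Applying that to "nxrfciznwyxwvo" gives "nxrfciznwyxwvoing".

nxrfciznwyxwvoing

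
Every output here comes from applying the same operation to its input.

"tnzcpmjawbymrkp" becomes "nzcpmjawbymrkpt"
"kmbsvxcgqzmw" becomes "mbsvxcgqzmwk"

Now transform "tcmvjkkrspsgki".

cmvjkkrspsgkit

The rule is to move the first character to the end.
For "tcmvjkkrspsgki" the result is "cmvjkkrspsgkit".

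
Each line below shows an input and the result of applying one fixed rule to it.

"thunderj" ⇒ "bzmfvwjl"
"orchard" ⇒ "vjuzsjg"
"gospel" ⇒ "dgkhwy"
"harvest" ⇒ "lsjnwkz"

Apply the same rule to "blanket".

ldsfcwt

In each case the input is transformed by: swap the first and last characters, then shift every letter 8 places backward in the alphabet (wrapping around).
Applying both steps to "blanket": "tlankeb", then "ldsfcwt".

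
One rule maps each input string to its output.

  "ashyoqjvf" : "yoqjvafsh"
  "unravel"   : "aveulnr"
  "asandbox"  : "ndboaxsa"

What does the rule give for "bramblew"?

The rule is to swap the first and last characters, then move the first 3 characters to the end (rotate left by 3).
Working it through for "bramblew": intermediate "wrambleb", final "mblebwra".

mblebwra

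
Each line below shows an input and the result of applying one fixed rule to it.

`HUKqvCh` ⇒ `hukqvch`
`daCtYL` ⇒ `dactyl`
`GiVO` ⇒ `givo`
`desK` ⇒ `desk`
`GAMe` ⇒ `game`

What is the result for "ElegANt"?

elegant

Each output is the input with this applied: convert every letter to lowercase.
Doing the same to "ElegANt": "elegant".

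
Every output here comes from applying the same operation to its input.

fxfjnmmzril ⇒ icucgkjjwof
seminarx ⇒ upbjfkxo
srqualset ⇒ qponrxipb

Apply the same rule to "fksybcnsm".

jchpvyzkp

In each case the input is transformed by: shift every letter 3 places backward in the alphabet (wrapping around), then move the last character to the front.
Starting from "fksybcnsm": after the first operation, "chpvyzkpj"; after the second, "jchpvyzkp".
(Check on "fxfjnmmzril": → "cucgkjjwofi" → "icucgkjjwof" ✓)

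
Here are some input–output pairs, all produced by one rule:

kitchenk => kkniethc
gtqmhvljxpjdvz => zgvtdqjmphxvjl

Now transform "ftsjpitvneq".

The transformation: reverse the string, then take characters alternately from the front and the back (1st, last, 2nd, 2nd-last, ...).
Working it through for "ftsjpitvneq": intermediate "qenvtipjstf", final "qfetnsvjtpi".

qfetnsvjtpi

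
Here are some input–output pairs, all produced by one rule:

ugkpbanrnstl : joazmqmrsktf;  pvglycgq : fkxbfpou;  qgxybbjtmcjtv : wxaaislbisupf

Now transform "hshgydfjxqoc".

gfxceiwpnbgr

The transformation: move the first 2 characters to the end (rotate left by 2), then shift every letter 1 place backward in the alphabet (wrapping around).
For "hshgydfjxqoc" the result is "gfxceiwpnbgr".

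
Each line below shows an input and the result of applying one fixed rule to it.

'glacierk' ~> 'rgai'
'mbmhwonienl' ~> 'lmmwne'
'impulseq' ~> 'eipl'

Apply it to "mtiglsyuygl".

What's happening: keep every other character starting from the first (positions 1st, 3rd, 5th, ...), then move the last character to the front.
Starting from "mtiglsyuygl": after the first operation, "milyyl"; after the second, "lmilyy".

lmilyy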